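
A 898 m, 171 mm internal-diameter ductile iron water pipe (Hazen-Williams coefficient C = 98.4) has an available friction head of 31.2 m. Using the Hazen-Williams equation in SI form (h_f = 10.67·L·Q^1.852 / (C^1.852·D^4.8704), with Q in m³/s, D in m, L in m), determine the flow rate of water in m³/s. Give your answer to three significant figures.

Q ≈ 0.0429 m³/s

Rearranging: Q = [h_f·C^1.852·D^4.8704 / (10.67·L)]^(1/1.852)
Q = [31.2·98.4^1.852·0.171^4.8704 / (10.67·898)]^0.540 = 0.04294 m³/s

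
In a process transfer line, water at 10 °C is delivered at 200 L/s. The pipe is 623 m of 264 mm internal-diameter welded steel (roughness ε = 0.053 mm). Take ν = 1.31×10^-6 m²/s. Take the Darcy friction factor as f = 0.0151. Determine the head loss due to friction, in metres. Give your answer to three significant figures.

h_f ≈ 24.2 m

V = 4Q/(πD²) = 4·0.200/(π·0.264²) = 3.654 m/s
h_f = f(L/D)V²/(2g) = 0.01510·(623/0.264)·3.654²/(2·9.81) = 24.25 m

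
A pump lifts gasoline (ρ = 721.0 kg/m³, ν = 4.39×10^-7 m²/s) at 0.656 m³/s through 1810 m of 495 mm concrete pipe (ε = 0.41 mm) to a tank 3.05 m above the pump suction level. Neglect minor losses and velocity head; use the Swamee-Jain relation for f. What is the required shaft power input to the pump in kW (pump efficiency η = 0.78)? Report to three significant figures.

V = 4Q/(πD²) = 3.409 m/s; Re = 3.84×10^6; ε/D = 8.28×10^-4; f = 0.01890
h_f = f(L/D)V²/2g = 40.93 m
Total head H = z + h_f = 3.05 + 40.93 = 43.98 m
P_hyd = ρgQH = 721.0·9.81·0.656·43.98 = 204.1 kW
P_shaft = P_hyd/η = 204.1/0.78 = 261.6 kW

P_shaft ≈ 262 kW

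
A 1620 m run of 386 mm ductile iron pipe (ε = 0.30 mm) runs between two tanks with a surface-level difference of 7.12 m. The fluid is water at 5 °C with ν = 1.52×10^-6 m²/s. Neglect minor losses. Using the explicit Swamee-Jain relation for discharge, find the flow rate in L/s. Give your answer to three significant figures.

Swamee-Jain (Type II): Q = -0.965·√(gD⁵h_f/L)·ln[ε/(3.7D) + √(3.17ν²L/(gD³h_f))]
√(gD⁵h_f/L) = √(9.81·0.386⁵·7.12/1620) = 0.01922
ε/(3.7D) = 2.10×10^-4; √(3.17ν²L/(gD³h_f)) = 5.43×10^-5
Q = -0.965·0.01922·ln(2.644×10^-4) = 0.1528 m³/s
Check: V = 1.31 m/s, Re = 3.32×10^5, f = 0.01966, h_f = 7.17 m ≈ 7.12 m ✓

Q ≈ 153 L/s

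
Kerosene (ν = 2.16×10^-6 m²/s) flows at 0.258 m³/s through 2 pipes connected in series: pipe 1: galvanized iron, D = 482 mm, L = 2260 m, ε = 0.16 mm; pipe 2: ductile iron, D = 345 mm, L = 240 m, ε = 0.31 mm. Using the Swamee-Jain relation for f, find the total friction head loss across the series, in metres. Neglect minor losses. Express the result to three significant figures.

Pipe 1: V = 1.414 m/s, Re = 3.16×10^5, ε/D = 3.32×10^-4, f = 0.01721, h_1 = f(L/D)V²/2g = 8.221 m
Pipe 2: V = 2.760 m/s, Re = 4.41×10^5, ε/D = 8.99×10^-4, f = 0.01999, h_2 = f(L/D)V²/2g = 5.398 m
Series → Q common, losses add: H = Σh = 13.62 m

H ≈ 13.6 m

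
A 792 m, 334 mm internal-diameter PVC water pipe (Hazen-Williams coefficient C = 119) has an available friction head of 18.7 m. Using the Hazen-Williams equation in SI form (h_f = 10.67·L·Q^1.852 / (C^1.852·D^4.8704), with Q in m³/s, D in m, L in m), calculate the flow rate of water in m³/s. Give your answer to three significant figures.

Q ≈ 0.245 m³/s

Rearranging: Q = [h_f·C^1.852·D^4.8704 / (10.67·L)]^(1/1.852)
Q = [18.7·119^1.852·0.334^4.8704 / (10.67·792)]^0.540 = 0.2452 m³/s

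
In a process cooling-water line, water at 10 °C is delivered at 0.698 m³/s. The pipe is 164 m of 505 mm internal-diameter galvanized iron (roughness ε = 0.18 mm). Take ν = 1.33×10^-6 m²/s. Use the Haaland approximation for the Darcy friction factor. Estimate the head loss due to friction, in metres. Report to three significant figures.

V = 4Q/(πD²) = 4·0.698/(π·0.505²) = 3.485 m/s
Re = VD/ν = 3.485·0.505/1.33×10^-6 = 1.32×10^6 → turbulent
ε/D = 0.18/505 = 3.56×10^-4
Haaland: f = 0.01596
h_f = f(L/D)V²/(2g) = 0.01596·(164/0.505)·3.485²/(2·9.81) = 3.208 m

h_f ≈ 3.21 m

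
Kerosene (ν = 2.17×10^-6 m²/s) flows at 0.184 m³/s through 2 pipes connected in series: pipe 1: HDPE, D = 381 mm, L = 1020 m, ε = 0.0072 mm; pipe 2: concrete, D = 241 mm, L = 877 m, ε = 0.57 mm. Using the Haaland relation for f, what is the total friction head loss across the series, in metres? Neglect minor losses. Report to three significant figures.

Pipe 1: V = 1.614 m/s, Re = 2.83×10^5, ε/D = 1.89×10^-5, f = 0.01465, h_1 = f(L/D)V²/2g = 5.206 m
Pipe 2: V = 4.034 m/s, Re = 4.48×10^5, ε/D = 0.00237, f = 0.02487, h_2 = f(L/D)V²/2g = 75.05 m
Series → Q common, losses add: H = Σh = 80.25 m

H ≈ 80.3 m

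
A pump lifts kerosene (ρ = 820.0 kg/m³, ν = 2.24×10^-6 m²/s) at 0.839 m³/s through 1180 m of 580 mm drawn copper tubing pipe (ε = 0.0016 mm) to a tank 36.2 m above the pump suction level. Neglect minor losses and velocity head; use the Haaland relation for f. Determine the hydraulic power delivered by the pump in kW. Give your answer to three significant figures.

V = 4Q/(πD²) = 3.176 m/s; Re = 8.22×10^5; ε/D = 2.76×10^-6; f = 0.01202
h_f = f(L/D)V²/2g = 12.56 m
Total head H = z + h_f = 36.2 + 12.56 = 48.76 m
P_hyd = ρgQH = 820.0·9.81·0.839·48.76 = 329.1 kW

P_hyd ≈ 329 kW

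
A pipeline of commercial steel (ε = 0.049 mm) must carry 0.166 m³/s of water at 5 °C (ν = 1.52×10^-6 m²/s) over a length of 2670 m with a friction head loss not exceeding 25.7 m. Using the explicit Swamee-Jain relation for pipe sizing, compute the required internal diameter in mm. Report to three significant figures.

D ≈ 329 mm

Swamee-Jain (Type III): D = 0.66·[ε^1.25·(LQ²/(gh_f))^4.75 + ν·Q^9.4·(L/(gh_f))^5.2]^0.04
LQ²/(gh_f) = 0.2918; L/(gh_f) = 10.59
Term 1 = ε^1.25·(…)^4.75 = 1.18×10^-8; Term 2 = ν·Q^9.4·(…)^5.2 = 1.51×10^-8
D = 0.66·(1.18×10^-8 + 1.51×10^-8)^0.04 = 0.3287 m = 329 mm
Check: V = 1.96 m/s, Re = 4.23×10^5, f = 0.01527, h_f = 24.2 m ≈ 25.7 m ✓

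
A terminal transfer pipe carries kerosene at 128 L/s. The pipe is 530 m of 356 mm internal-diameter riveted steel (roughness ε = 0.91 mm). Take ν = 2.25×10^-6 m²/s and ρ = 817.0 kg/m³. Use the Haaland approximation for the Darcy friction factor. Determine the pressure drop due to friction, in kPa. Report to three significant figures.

Δp ≈ 25.9 kPa

V = 4Q/(πD²) = 4·0.128/(π·0.356²) = 1.286 m/s
Re = VD/ν = 1.286·0.356/2.25×10^-6 = 2.03×10^5 → turbulent
ε/D = 0.91/356 = 0.00256
Haaland: f = 0.02573
h_f = f(L/D)V²/(2g) = 0.02573·(530/0.356)·1.286²/(2·9.81) = 3.229 m
Δp = ρg·h_f = 817.0·9.81·3.229 = 25.88 kPa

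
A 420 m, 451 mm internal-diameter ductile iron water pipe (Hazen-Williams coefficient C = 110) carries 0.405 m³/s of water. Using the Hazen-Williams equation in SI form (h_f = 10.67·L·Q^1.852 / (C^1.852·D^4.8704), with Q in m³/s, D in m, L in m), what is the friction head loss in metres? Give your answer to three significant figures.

h_f = 10.67·420·0.405^1.852 / (110^1.852·0.451^4.8704) = 6.731 m

h_f ≈ 6.73 m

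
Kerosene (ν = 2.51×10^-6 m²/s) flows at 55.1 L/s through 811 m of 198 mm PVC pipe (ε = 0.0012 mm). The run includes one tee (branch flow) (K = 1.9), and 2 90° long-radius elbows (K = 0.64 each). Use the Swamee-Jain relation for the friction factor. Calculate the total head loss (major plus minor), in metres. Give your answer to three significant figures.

H_L ≈ 11.7 m

V = 4Q/(πD²) = 1.789 m/s; V²/2g = 0.1632 m
Re = 1.41×10^5, ε/D = 6.06×10^-6 → f = 0.01669 (Swamee-Jain)
Major: h_f = f(L/D)·V²/2g = 0.01669·4096·0.1632 = 11.16 m
Minor: ΣK = 3.18; h_m = ΣK·V²/2g = 0.5190 m
Total H_L = 11.16 + 0.5190 = 11.68 m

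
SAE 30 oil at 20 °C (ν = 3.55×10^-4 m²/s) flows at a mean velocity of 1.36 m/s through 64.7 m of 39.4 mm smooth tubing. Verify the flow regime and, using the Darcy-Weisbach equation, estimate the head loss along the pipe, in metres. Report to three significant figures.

h_f ≈ 65.6 m

Re = VD/ν = 1.36·0.03940/3.55×10^-4 = 151 → laminar (Re < 2300)
f = 64/Re = 0.4240
h_f = f(L/D)V²/(2g) = 0.4240·(64.7/0.03940)·1.36²/(2·9.81) = 65.64 m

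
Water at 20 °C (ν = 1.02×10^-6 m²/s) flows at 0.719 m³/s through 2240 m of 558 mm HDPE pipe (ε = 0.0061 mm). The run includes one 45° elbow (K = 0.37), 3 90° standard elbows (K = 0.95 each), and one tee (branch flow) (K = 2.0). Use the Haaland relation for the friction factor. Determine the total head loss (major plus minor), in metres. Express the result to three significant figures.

H_L ≈ 21.7 m

V = 4Q/(πD²) = 2.940 m/s; V²/2g = 0.4406 m
Re = 1.61×10^6, ε/D = 1.09×10^-5 → f = 0.01099 (Haaland)
Major: h_f = f(L/D)·V²/2g = 0.01099·4014·0.4406 = 19.44 m
Minor: ΣK = 5.22; h_m = ΣK·V²/2g = 2.300 m
Total H_L = 19.44 + 2.300 = 21.74 m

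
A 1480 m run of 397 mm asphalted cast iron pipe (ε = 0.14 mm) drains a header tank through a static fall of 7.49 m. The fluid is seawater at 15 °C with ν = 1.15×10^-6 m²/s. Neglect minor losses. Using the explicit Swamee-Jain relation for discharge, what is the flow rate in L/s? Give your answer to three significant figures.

Q ≈ 191 L/s

Swamee-Jain (Type II): Q = -0.965·√(gD⁵h_f/L)·ln[ε/(3.7D) + √(3.17ν²L/(gD³h_f))]
√(gD⁵h_f/L) = √(9.81·0.397⁵·7.49/1480) = 0.02213
ε/(3.7D) = 9.53×10^-5; √(3.17ν²L/(gD³h_f)) = 3.67×10^-5
Q = -0.965·0.02213·ln(1.320×10^-4) = 0.1907 m³/s
Check: V = 1.54 m/s, Re = 5.32×10^5, f = 0.01671, h_f = 7.54 m ≈ 7.49 m ✓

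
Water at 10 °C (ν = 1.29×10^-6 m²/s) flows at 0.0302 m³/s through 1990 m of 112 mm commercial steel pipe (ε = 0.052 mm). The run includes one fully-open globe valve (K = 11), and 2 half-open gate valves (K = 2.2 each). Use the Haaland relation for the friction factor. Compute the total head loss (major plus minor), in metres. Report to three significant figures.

H_L ≈ 161 m

V = 4Q/(πD²) = 3.065 m/s; V²/2g = 0.4789 m
Re = 2.66×10^5, ε/D = 4.64×10^-4 → f = 0.01802 (Haaland)
Major: h_f = f(L/D)·V²/2g = 0.01802·17768·0.4789 = 153.3 m
Minor: ΣK = 15.4; h_m = ΣK·V²/2g = 7.375 m
Total H_L = 153.3 + 7.375 = 160.7 m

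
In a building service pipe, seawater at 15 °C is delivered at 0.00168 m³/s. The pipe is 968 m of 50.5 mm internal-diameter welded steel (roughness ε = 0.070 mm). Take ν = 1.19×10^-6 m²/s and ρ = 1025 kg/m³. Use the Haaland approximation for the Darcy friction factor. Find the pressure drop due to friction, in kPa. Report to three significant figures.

V = 4Q/(πD²) = 4·0.00168/(π·0.0505²) = 0.8388 m/s
Re = VD/ν = 0.8388·0.0505/1.19×10^-6 = 3.56×10^4 → turbulent
ε/D = 0.070/50.5 = 0.00139
Haaland: f = 0.02586
h_f = f(L/D)V²/(2g) = 0.02586·(968/0.0505)·0.8388²/(2·9.81) = 17.78 m
Δp = ρg·h_f = 1025·9.81·17.78 = 178.7 kPa

Δp ≈ 179 kPa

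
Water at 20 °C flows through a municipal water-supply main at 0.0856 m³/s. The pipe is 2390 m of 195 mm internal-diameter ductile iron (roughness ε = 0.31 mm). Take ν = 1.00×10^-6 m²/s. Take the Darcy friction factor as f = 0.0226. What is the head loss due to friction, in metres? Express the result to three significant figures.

V = 4Q/(πD²) = 4·0.0856/(π·0.195²) = 2.866 m/s
h_f = f(L/D)V²/(2g) = 0.02260·(2390/0.195)·2.866²/(2·9.81) = 116.0 m

h_f ≈ 116 m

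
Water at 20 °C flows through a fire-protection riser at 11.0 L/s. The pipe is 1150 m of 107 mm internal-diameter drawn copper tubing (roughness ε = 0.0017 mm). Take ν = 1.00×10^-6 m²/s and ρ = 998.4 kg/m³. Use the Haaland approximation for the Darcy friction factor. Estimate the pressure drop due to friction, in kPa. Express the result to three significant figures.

V = 4Q/(πD²) = 4·0.0110/(π·0.107²) = 1.223 m/s
Re = VD/ν = 1.223·0.107/1.00×10^-6 = 1.31×10^5 → turbulent
ε/D = 0.0017/107 = 1.59×10^-5
Haaland: f = 0.01694
h_f = f(L/D)V²/(2g) = 0.01694·(1150/0.107)·1.223²/(2·9.81) = 13.88 m
Δp = ρg·h_f = 998.4·9.81·13.88 = 136.0 kPa

Δp ≈ 136 kPa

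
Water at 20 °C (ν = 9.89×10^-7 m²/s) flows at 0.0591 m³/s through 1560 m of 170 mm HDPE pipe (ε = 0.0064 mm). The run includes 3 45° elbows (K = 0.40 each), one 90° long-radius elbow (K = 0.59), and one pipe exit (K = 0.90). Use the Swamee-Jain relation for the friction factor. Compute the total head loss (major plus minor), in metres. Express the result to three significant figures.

V = 4Q/(πD²) = 2.604 m/s; V²/2g = 0.3455 m
Re = 4.48×10^5, ε/D = 3.76×10^-5 → f = 0.01389 (Swamee-Jain)
Major: h_f = f(L/D)·V²/2g = 0.01389·9176·0.3455 = 44.05 m
Minor: ΣK = 2.69; h_m = ΣK·V²/2g = 0.9295 m
Total H_L = 44.05 + 0.9295 = 44.98 m

H_L ≈ 45.0 m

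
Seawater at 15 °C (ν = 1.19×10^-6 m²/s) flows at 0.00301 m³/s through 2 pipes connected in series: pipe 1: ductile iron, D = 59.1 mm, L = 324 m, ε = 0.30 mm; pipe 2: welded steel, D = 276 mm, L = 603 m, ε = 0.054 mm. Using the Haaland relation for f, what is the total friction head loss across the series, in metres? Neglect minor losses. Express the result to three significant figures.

Pipe 1: V = 1.097 m/s, Re = 5.45×10^4, ε/D = 0.00508, f = 0.03208, h_1 = f(L/D)V²/2g = 10.79 m
Pipe 2: V = 0.05031 m/s, Re = 1.17×10^4, ε/D = 1.96×10^-4, f = 0.02986, h_2 = f(L/D)V²/2g = 0.008415 m
Series → Q common, losses add: H = Σh = 10.80 m

H ≈ 10.8 m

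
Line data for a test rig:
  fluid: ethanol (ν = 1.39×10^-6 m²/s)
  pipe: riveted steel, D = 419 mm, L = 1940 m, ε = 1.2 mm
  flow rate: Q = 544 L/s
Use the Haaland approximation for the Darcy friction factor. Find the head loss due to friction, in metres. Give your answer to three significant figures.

V = 4Q/(πD²) = 4·0.544/(π·0.419²) = 3.945 m/s
Re = VD/ν = 3.945·0.419/1.39×10^-6 = 1.19×10^6 → turbulent
ε/D = 1.2/419 = 0.00286
Haaland: f = 0.02599
h_f = f(L/D)V²/(2g) = 0.02599·(1940/0.419)·3.945²/(2·9.81) = 95.45 m

h_f ≈ 95.5 m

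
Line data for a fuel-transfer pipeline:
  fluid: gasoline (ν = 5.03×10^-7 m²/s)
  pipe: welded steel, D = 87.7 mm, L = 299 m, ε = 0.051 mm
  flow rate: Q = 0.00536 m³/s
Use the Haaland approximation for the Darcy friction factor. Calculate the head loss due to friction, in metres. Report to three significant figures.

V = 4Q/(πD²) = 4·0.00536/(π·0.0877²) = 0.8873 m/s
Re = VD/ν = 0.8873·0.0877/5.03×10^-7 = 1.55×10^5 → turbulent
ε/D = 0.051/87.7 = 5.82×10^-4
Haaland: f = 0.01948
h_f = f(L/D)V²/(2g) = 0.01948·(299/0.0877)·0.8873²/(2·9.81) = 2.665 m

h_f ≈ 2.66 m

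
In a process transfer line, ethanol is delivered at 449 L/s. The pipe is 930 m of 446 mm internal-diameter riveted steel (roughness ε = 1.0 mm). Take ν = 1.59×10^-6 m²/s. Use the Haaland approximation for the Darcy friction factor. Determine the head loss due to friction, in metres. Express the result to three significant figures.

V = 4Q/(πD²) = 4·0.449/(π·0.446²) = 2.874 m/s
Re = VD/ν = 2.874·0.446/1.59×10^-6 = 8.06×10^5 → turbulent
ε/D = 1.0/446 = 0.00224
Haaland: f = 0.02438
h_f = f(L/D)V²/(2g) = 0.02438·(930/0.446)·2.874²/(2·9.81) = 21.40 m

h_f ≈ 21.4 m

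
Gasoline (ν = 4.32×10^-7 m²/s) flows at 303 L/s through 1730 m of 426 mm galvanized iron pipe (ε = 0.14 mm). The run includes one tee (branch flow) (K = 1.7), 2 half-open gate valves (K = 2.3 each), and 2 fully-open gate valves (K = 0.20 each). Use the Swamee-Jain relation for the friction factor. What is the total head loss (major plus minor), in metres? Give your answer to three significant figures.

V = 4Q/(πD²) = 2.126 m/s; V²/2g = 0.2303 m
Re = 2.10×10^6, ε/D = 3.29×10^-4 → f = 0.01564 (Swamee-Jain)
Major: h_f = f(L/D)·V²/2g = 0.01564·4061·0.2303 = 14.63 m
Minor: ΣK = 6.70; h_m = ΣK·V²/2g = 1.543 m
Total H_L = 14.63 + 1.543 = 16.18 m

H_L ≈ 16.2 m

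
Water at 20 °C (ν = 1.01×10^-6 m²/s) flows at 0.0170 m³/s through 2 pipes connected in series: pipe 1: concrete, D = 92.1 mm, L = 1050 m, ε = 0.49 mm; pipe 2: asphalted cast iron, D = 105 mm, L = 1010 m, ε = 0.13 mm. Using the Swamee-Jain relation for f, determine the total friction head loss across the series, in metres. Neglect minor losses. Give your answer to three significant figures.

Pipe 1: V = 2.552 m/s, Re = 2.33×10^5, ε/D = 0.00532, f = 0.03150, h_1 = f(L/D)V²/2g = 119.2 m
Pipe 2: V = 1.963 m/s, Re = 2.04×10^5, ε/D = 0.00124, f = 0.02206, h_2 = f(L/D)V²/2g = 41.69 m
Series → Q common, losses add: H = Σh = 160.9 m

H ≈ 161 m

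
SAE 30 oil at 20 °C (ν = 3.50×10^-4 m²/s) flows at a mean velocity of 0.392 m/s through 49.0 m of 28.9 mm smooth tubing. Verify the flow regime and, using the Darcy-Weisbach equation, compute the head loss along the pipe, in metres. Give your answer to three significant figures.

Re = VD/ν = 0.392·0.02890/3.50×10^-4 = 32.4 → laminar (Re < 2300)
f = 64/Re = 1.977
h_f = f(L/D)V²/(2g) = 1.977·(49.0/0.02890)·0.392²/(2·9.81) = 26.26 m

h_f ≈ 26.3 m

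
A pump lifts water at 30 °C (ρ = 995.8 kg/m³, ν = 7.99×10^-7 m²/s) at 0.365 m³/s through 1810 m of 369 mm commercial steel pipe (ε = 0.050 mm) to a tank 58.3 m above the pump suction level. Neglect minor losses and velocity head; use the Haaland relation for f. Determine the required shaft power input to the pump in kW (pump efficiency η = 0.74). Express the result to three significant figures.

V = 4Q/(πD²) = 3.413 m/s; Re = 1.58×10^6; ε/D = 1.36×10^-4; f = 0.01346
h_f = f(L/D)V²/2g = 39.21 m
Total head H = z + h_f = 58.3 + 39.21 = 97.51 m
P_hyd = ρgQH = 995.8·9.81·0.365·97.51 = 347.7 kW
P_shaft = P_hyd/η = 347.7/0.74 = 469.8 kW

P_shaft ≈ 470 kW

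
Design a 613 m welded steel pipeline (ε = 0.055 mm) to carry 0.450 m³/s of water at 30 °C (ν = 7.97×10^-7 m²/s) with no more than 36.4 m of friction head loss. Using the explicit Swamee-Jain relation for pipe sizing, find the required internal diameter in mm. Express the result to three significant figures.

D ≈ 333 mm

Swamee-Jain (Type III): D = 0.66·[ε^1.25·(LQ²/(gh_f))^4.75 + ν·Q^9.4·(L/(gh_f))^5.2]^0.04
LQ²/(gh_f) = 0.3476; L/(gh_f) = 1.717
Term 1 = ε^1.25·(…)^4.75 = 3.13×10^-8; Term 2 = ν·Q^9.4·(…)^5.2 = 7.28×10^-9
D = 0.66·(3.13×10^-8 + 7.28×10^-9)^0.04 = 0.3334 m = 333 mm
Check: V = 5.15 m/s, Re = 2.16×10^6, f = 0.01383, h_f = 34.4 m ≈ 36.4 m ✓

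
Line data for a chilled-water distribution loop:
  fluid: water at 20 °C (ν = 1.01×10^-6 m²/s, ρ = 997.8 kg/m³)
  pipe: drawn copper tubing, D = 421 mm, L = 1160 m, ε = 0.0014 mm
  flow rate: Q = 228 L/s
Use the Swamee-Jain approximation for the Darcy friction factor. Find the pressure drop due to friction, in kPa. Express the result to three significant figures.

V = 4Q/(πD²) = 4·0.228/(π·0.421²) = 1.638 m/s
Re = VD/ν = 1.638·0.421/1.01×10^-6 = 6.83×10^5 → turbulent
ε/D = 0.0014/421 = 3.33×10^-6
Swamee-Jain: f = 0.01246
h_f = f(L/D)V²/(2g) = 0.01246·(1160/0.421)·1.638²/(2·9.81) = 4.693 m
Δp = ρg·h_f = 997.8·9.81·4.693 = 45.93 kPa

Δp ≈ 45.9 kPa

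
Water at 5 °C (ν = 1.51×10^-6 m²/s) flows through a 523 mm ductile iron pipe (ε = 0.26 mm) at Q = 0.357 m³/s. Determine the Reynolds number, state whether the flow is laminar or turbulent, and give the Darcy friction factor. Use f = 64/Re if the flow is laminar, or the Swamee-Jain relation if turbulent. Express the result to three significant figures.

V = 4Q/(πD²) = 1.662 m/s
Re = VD/ν = 1.662·0.523/1.51×10^-6 = 5.76×10^5
Re > 4000 → turbulent; ε/D = 4.97×10^-4
Swamee-Jain: f = 0.01764

Re ≈ 5.76×10^5; turbulent; f ≈ 0.0176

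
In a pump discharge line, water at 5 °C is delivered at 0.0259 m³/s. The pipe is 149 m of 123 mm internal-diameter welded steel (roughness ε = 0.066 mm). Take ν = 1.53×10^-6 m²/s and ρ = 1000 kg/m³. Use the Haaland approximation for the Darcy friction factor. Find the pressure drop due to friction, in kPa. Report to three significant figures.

V = 4Q/(πD²) = 4·0.0259/(π·0.123²) = 2.180 m/s
Re = VD/ν = 2.180·0.123/1.53×10^-6 = 1.75×10^5 → turbulent
ε/D = 0.066/123 = 5.37×10^-4
Haaland: f = 0.01904
h_f = f(L/D)V²/(2g) = 0.01904·(149/0.123)·2.180²/(2·9.81) = 5.586 m
Δp = ρg·h_f = 1000·9.81·5.586 = 54.80 kPa

Δp ≈ 54.8 kPa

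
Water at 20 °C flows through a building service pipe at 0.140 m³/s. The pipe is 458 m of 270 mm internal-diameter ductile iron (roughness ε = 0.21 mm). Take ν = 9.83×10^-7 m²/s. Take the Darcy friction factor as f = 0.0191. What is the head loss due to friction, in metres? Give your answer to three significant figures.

V = 4Q/(πD²) = 4·0.140/(π·0.270²) = 2.445 m/s
h_f = f(L/D)V²/(2g) = 0.01910·(458/0.270)·2.445²/(2·9.81) = 9.873 m

h_f ≈ 9.87 m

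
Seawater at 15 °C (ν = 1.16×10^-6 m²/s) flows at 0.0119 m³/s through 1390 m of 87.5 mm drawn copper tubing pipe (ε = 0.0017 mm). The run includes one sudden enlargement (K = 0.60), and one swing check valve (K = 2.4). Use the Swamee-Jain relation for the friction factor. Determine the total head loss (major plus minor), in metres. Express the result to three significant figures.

V = 4Q/(πD²) = 1.979 m/s; V²/2g = 0.1996 m
Re = 1.49×10^5, ε/D = 1.94×10^-5 → f = 0.01661 (Swamee-Jain)
Major: h_f = f(L/D)·V²/2g = 0.01661·15886·0.1996 = 52.66 m
Minor: ΣK = 3.00; h_m = ΣK·V²/2g = 0.5988 m
Total H_L = 52.66 + 0.5988 = 53.26 m

H_L ≈ 53.3 m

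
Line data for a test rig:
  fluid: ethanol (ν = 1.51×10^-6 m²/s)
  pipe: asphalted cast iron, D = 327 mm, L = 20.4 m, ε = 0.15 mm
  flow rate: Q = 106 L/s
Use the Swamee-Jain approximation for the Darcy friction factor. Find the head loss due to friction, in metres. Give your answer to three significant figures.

h_f ≈ 0.0923 m

V = 4Q/(πD²) = 4·0.106/(π·0.327²) = 1.262 m/s
Re = VD/ν = 1.262·0.327/1.51×10^-6 = 2.73×10^5 → turbulent
ε/D = 0.15/327 = 4.59×10^-4
Swamee-Jain: f = 0.01822
h_f = f(L/D)V²/(2g) = 0.01822·(20.4/0.327)·1.262²/(2·9.81) = 0.09227 m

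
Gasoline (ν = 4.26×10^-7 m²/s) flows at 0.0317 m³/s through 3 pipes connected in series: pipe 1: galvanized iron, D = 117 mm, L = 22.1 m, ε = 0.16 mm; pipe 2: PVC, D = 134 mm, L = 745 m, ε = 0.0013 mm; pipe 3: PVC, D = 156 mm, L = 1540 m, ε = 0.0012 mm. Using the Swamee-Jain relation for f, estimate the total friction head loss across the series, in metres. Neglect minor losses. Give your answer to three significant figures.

Pipe 1: V = 2.948 m/s, Re = 8.10×10^5, ε/D = 0.00137, f = 0.02161, h_1 = f(L/D)V²/2g = 1.809 m
Pipe 2: V = 2.248 m/s, Re = 7.07×10^5, ε/D = 9.70×10^-6, f = 0.01251, h_2 = f(L/D)V²/2g = 17.91 m
Pipe 3: V = 1.659 m/s, Re = 6.07×10^5, ε/D = 7.69×10^-6, f = 0.01279, h_3 = f(L/D)V²/2g = 17.70 m
Series → Q common, losses add: H = Σh = 37.42 m

H ≈ 37.4 m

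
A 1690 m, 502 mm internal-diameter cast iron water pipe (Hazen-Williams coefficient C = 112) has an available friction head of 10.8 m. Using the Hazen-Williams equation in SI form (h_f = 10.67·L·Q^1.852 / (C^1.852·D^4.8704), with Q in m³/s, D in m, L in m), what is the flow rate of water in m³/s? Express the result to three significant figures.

Rearranging: Q = [h_f·C^1.852·D^4.8704 / (10.67·L)]^(1/1.852)
Q = [10.8·112^1.852·0.502^4.8704 / (10.67·1690)]^0.540 = 0.3327 m³/s

Q ≈ 0.333 m³/s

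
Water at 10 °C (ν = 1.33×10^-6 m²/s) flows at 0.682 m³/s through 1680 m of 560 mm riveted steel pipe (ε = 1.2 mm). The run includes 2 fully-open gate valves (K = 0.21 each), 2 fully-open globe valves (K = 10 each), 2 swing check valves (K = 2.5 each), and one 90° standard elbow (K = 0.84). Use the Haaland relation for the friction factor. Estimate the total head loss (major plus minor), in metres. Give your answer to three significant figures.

H_L ≈ 38.4 m

V = 4Q/(πD²) = 2.769 m/s; V²/2g = 0.3908 m
Re = 1.17×10^6, ε/D = 0.00214 → f = 0.02404 (Haaland)
Major: h_f = f(L/D)·V²/2g = 0.02404·3000·0.3908 = 28.18 m
Minor: ΣK = 26.3; h_m = ΣK·V²/2g = 10.26 m
Total H_L = 28.18 + 10.26 = 38.44 m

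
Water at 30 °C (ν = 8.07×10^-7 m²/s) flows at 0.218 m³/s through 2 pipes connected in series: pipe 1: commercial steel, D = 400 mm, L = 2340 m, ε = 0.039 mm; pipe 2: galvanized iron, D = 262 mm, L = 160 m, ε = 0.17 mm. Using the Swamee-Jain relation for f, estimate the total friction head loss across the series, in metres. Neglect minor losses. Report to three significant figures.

H ≈ 21.5 m

Pipe 1: V = 1.735 m/s, Re = 8.60×10^5, ε/D = 9.75×10^-5, f = 0.01365, h_1 = f(L/D)V²/2g = 12.25 m
Pipe 2: V = 4.044 m/s, Re = 1.31×10^6, ε/D = 6.49×10^-4, f = 0.01813, h_2 = f(L/D)V²/2g = 9.224 m
Series → Q common, losses add: H = Σh = 21.47 m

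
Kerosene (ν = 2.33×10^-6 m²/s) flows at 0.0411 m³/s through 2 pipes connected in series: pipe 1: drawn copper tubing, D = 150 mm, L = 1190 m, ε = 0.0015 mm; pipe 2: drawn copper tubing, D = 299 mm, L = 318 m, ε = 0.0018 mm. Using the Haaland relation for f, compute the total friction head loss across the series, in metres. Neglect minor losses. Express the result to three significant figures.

Pipe 1: V = 2.326 m/s, Re = 1.50×10^5, ε/D = 1.00×10^-5, f = 0.01646, h_1 = f(L/D)V²/2g = 36.00 m
Pipe 2: V = 0.5853 m/s, Re = 7.51×10^4, ε/D = 6.02×10^-6, f = 0.01896, h_2 = f(L/D)V²/2g = 0.3521 m
Series → Q common, losses add: H = Σh = 36.35 m

H ≈ 36.4 m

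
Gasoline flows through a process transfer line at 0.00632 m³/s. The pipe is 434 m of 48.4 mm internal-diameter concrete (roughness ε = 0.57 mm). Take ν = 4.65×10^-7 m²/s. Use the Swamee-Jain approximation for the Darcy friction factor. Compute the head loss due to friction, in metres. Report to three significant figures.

V = 4Q/(πD²) = 4·0.00632/(π·0.0484²) = 3.435 m/s
Re = VD/ν = 3.435·0.0484/4.65×10^-7 = 3.58×10^5 → turbulent
ε/D = 0.57/48.4 = 0.0118
Swamee-Jain: f = 0.04034
h_f = f(L/D)V²/(2g) = 0.04034·(434/0.0484)·3.435²/(2·9.81) = 217.6 m

h_f ≈ 218 m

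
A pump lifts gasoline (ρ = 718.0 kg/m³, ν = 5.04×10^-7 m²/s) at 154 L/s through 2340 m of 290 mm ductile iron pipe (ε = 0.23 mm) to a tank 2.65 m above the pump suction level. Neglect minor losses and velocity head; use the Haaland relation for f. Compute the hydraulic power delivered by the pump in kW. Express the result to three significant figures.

P_hyd ≈ 48.6 kW

V = 4Q/(πD²) = 2.331 m/s; Re = 1.34×10^6; ε/D = 7.93×10^-4; f = 0.01885
h_f = f(L/D)V²/2g = 42.13 m
Total head H = z + h_f = 2.65 + 42.13 = 44.78 m
P_hyd = ρgQH = 718.0·9.81·0.154·44.78 = 48.58 kW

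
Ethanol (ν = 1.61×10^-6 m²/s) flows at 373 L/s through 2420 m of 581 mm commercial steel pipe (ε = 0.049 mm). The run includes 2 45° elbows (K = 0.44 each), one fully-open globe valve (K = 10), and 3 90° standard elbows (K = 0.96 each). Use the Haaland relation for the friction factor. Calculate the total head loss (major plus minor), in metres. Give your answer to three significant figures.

V = 4Q/(πD²) = 1.407 m/s; V²/2g = 0.1009 m
Re = 5.08×10^5, ε/D = 8.43×10^-5 → f = 0.01406 (Haaland)
Major: h_f = f(L/D)·V²/2g = 0.01406·4165·0.1009 = 5.907 m
Minor: ΣK = 13.8; h_m = ΣK·V²/2g = 1.388 m
Total H_L = 5.907 + 1.388 = 7.296 m

H_L ≈ 7.30 m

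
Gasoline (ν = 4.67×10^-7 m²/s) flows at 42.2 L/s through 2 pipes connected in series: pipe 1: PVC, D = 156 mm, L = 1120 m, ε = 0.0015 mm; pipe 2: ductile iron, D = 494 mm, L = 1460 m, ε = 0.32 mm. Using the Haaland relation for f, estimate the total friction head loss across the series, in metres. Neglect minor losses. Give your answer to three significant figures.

Pipe 1: V = 2.208 m/s, Re = 7.38×10^5, ε/D = 9.62×10^-6, f = 0.01234, h_1 = f(L/D)V²/2g = 22.02 m
Pipe 2: V = 0.2202 m/s, Re = 2.33×10^5, ε/D = 6.48×10^-4, f = 0.01917, h_2 = f(L/D)V²/2g = 0.1400 m
Series → Q common, losses add: H = Σh = 22.16 m

H ≈ 22.2 m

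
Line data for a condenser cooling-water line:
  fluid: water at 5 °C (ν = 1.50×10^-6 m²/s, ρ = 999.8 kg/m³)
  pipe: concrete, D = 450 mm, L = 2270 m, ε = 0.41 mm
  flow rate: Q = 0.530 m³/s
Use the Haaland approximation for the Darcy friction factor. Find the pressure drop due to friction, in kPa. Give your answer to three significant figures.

V = 4Q/(πD²) = 4·0.530/(π·0.450²) = 3.332 m/s
Re = VD/ν = 3.332·0.450/1.50×10^-6 = 1.00×10^6 → turbulent
ε/D = 0.41/450 = 9.11×10^-4
Haaland: f = 0.01952
h_f = f(L/D)V²/(2g) = 0.01952·(2270/0.450)·3.332²/(2·9.81) = 55.74 m
Δp = ρg·h_f = 999.8·9.81·55.74 = 546.7 kPa

Δp ≈ 547 kPa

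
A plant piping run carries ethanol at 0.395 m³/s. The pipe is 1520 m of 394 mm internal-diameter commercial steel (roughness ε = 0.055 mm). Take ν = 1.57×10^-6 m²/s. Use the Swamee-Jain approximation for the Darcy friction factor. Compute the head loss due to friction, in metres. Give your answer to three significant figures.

V = 4Q/(πD²) = 4·0.395/(π·0.394²) = 3.240 m/s
Re = VD/ν = 3.240·0.394/1.57×10^-6 = 8.13×10^5 → turbulent
ε/D = 0.055/394 = 1.40×10^-4
Swamee-Jain: f = 0.01427
h_f = f(L/D)V²/(2g) = 0.01427·(1520/0.394)·3.240²/(2·9.81) = 29.45 m

h_f ≈ 29.5 m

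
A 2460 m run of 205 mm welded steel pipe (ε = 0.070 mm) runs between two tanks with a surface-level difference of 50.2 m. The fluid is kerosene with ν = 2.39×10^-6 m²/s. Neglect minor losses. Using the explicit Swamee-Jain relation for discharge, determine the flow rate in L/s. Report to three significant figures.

Q ≈ 70.2 L/s

Swamee-Jain (Type II): Q = -0.965·√(gD⁵h_f/L)·ln[ε/(3.7D) + √(3.17ν²L/(gD³h_f))]
√(gD⁵h_f/L) = √(9.81·0.205⁵·50.2/2460) = 0.008513
ε/(3.7D) = 9.23×10^-5; √(3.17ν²L/(gD³h_f)) = 1.02×10^-4
Q = -0.965·0.008513·ln(1.948×10^-4) = 0.07019 m³/s
Check: V = 2.13 m/s, Re = 1.82×10^5, f = 0.01823, h_f = 50.4 m ≈ 50.2 m ✓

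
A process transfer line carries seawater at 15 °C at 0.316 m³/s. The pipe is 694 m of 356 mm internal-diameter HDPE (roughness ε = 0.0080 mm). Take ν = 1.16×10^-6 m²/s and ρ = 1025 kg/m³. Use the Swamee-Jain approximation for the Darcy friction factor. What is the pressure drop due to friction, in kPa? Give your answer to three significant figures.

V = 4Q/(πD²) = 4·0.316/(π·0.356²) = 3.175 m/s
Re = VD/ν = 3.175·0.356/1.16×10^-6 = 9.74×10^5 → turbulent
ε/D = 0.0080/356 = 2.25×10^-5
Swamee-Jain: f = 0.01218
h_f = f(L/D)V²/(2g) = 0.01218·(694/0.356)·3.175²/(2·9.81) = 12.20 m
Δp = ρg·h_f = 1025·9.81·12.20 = 122.6 kPa

Δp ≈ 123 kPa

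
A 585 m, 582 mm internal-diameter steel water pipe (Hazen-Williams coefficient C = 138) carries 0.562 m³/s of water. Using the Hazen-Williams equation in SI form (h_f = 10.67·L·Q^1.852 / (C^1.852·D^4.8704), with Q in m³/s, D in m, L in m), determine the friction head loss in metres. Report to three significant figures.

h_f ≈ 3.26 m

h_f = 10.67·585·0.562^1.852 / (138^1.852·0.582^4.8704) = 3.264 m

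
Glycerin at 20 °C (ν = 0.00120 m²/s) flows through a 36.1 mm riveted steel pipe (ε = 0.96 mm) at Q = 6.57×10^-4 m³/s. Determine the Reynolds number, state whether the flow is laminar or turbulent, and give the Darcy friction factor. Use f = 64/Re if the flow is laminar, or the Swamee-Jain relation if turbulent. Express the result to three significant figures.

Re ≈ 19.3; laminar; f = 64/Re ≈ 3.31

V = 4Q/(πD²) = 0.6419 m/s
Re = VD/ν = 0.6419·0.0361/0.00120 = 19.3
Re < 2300 → laminar → f = 64/Re = 3.314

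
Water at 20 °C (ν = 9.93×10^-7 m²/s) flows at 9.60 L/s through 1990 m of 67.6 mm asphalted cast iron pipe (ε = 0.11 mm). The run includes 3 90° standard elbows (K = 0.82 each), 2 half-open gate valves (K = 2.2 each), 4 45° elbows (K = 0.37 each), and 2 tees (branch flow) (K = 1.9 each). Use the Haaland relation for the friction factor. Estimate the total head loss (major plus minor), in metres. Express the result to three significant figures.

H_L ≈ 254 m

V = 4Q/(πD²) = 2.675 m/s; V²/2g = 0.3647 m
Re = 1.82×10^5, ε/D = 0.00163 → f = 0.02321 (Haaland)
Major: h_f = f(L/D)·V²/2g = 0.02321·29438·0.3647 = 249.2 m
Minor: ΣK = 12.1; h_m = ΣK·V²/2g = 4.427 m
Total H_L = 249.2 + 4.427 = 253.6 m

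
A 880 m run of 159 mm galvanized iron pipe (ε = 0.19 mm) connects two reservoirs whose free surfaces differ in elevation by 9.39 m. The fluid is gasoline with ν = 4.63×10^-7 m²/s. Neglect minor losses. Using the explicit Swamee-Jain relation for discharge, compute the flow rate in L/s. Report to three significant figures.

Swamee-Jain (Type II): Q = -0.965·√(gD⁵h_f/L)·ln[ε/(3.7D) + √(3.17ν²L/(gD³h_f))]
√(gD⁵h_f/L) = √(9.81·0.159⁵·9.39/880) = 0.003262
ε/(3.7D) = 3.23×10^-4; √(3.17ν²L/(gD³h_f)) = 4.02×10^-5
Q = -0.965·0.003262·ln(3.632×10^-4) = 0.02493 m³/s
Check: V = 1.26 m/s, Re = 4.31×10^5, f = 0.02125, h_f = 9.45 m ≈ 9.39 m ✓

Q ≈ 24.9 L/s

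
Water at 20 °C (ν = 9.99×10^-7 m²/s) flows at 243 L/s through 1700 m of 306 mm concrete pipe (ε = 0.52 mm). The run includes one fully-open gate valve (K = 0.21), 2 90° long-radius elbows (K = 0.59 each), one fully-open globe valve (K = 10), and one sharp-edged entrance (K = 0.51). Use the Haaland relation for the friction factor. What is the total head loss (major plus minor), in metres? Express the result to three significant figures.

V = 4Q/(πD²) = 3.304 m/s; V²/2g = 0.5565 m
Re = 1.01×10^6, ε/D = 0.00170 → f = 0.02266 (Haaland)
Major: h_f = f(L/D)·V²/2g = 0.02266·5556·0.5565 = 70.06 m
Minor: ΣK = 11.9; h_m = ΣK·V²/2g = 6.622 m
Total H_L = 70.06 + 6.622 = 76.69 m

H_L ≈ 76.7 m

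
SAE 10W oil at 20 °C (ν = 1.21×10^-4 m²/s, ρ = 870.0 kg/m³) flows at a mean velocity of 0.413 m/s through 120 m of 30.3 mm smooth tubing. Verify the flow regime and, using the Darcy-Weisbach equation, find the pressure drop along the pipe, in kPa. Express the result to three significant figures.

Δp ≈ 182 kPa

Re = VD/ν = 0.413·0.03030/1.21×10^-4 = 103 → laminar (Re < 2300)
f = 64/Re = 0.6188
h_f = f(L/D)V²/(2g) = 0.6188·(120/0.03030)·0.413²/(2·9.81) = 21.31 m
Δp = ρg·h_f = 870.0·9.81·21.31 = 181.8 kPa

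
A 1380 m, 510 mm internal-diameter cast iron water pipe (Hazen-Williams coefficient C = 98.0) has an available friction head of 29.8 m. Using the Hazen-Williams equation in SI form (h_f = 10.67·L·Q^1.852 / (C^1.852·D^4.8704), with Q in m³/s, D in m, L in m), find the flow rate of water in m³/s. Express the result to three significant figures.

Q ≈ 0.586 m³/s

Rearranging: Q = [h_f·C^1.852·D^4.8704 / (10.67·L)]^(1/1.852)
Q = [29.8·98.0^1.852·0.510^4.8704 / (10.67·1380)]^0.540 = 0.5857 m³/s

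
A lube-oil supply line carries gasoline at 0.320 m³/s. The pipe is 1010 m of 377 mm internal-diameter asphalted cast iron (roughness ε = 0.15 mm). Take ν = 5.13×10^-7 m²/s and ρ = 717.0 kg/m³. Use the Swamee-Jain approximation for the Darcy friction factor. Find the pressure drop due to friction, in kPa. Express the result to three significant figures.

V = 4Q/(πD²) = 4·0.320/(π·0.377²) = 2.867 m/s
Re = VD/ν = 2.867·0.377/5.13×10^-7 = 2.11×10^6 → turbulent
ε/D = 0.15/377 = 3.98×10^-4
Swamee-Jain: f = 0.01624
h_f = f(L/D)V²/(2g) = 0.01624·(1010/0.377)·2.867²/(2·9.81) = 18.22 m
Δp = ρg·h_f = 717.0·9.81·18.22 = 128.2 kPa

Δp ≈ 128 kPa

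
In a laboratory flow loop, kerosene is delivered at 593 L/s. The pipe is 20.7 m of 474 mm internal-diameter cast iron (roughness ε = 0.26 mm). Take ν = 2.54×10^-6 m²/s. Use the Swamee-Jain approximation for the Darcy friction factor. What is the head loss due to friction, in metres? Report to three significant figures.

V = 4Q/(πD²) = 4·0.593/(π·0.474²) = 3.361 m/s
Re = VD/ν = 3.361·0.474/2.54×10^-6 = 6.27×10^5 → turbulent
ε/D = 0.26/474 = 5.49×10^-4
Swamee-Jain: f = 0.01790
h_f = f(L/D)V²/(2g) = 0.01790·(20.7/0.474)·3.361²/(2·9.81) = 0.4499 m

h_f ≈ 0.450 m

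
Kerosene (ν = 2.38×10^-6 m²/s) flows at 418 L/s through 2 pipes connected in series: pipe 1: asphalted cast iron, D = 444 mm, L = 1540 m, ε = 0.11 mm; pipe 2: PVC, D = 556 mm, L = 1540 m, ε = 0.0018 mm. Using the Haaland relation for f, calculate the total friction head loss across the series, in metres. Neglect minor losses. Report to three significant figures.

Pipe 1: V = 2.700 m/s, Re = 5.04×10^5, ε/D = 2.48×10^-4, f = 0.01571, h_1 = f(L/D)V²/2g = 20.24 m
Pipe 2: V = 1.722 m/s, Re = 4.02×10^5, ε/D = 3.24×10^-6, f = 0.01362, h_2 = f(L/D)V²/2g = 5.698 m
Series → Q common, losses add: H = Σh = 25.94 m

H ≈ 25.9 m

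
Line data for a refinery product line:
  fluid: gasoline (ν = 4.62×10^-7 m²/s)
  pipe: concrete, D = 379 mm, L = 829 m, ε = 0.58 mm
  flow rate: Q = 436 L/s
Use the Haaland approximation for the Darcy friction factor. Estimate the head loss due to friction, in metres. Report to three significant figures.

h_f ≈ 36.5 m

V = 4Q/(πD²) = 4·0.436/(π·0.379²) = 3.865 m/s
Re = VD/ν = 3.865·0.379/4.62×10^-7 = 3.17×10^6 → turbulent
ε/D = 0.58/379 = 0.00153
Haaland: f = 0.02195
h_f = f(L/D)V²/(2g) = 0.02195·(829/0.379)·3.865²/(2·9.81) = 36.54 m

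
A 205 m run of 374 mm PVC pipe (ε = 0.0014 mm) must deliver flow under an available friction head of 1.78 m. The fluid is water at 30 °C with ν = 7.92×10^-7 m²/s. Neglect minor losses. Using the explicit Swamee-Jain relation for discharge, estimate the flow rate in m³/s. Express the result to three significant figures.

Swamee-Jain (Type II): Q = -0.965·√(gD⁵h_f/L)·ln[ε/(3.7D) + √(3.17ν²L/(gD³h_f))]
√(gD⁵h_f/L) = √(9.81·0.374⁵·1.78/205) = 0.02497
ε/(3.7D) = 1.01×10^-6; √(3.17ν²L/(gD³h_f)) = 2.11×10^-5
Q = -0.965·0.02497·ln(2.214×10^-5) = 0.2582 m³/s
Check: V = 2.35 m/s, Re = 1.11×10^6, f = 0.01151, h_f = 1.78 m ≈ 1.78 m ✓

Q ≈ 0.258 m³/s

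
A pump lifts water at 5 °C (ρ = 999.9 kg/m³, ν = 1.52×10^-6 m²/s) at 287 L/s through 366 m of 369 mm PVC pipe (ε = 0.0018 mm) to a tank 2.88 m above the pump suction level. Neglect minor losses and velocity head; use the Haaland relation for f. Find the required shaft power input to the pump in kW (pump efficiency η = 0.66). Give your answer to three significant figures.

P_shaft ≈ 31.7 kW

V = 4Q/(πD²) = 2.684 m/s; Re = 6.52×10^5; ε/D = 4.88×10^-6; f = 0.01253
h_f = f(L/D)V²/2g = 4.562 m
Total head H = z + h_f = 2.88 + 4.562 = 7.442 m
P_hyd = ρgQH = 999.9·9.81·0.287·7.442 = 20.95 kW
P_shaft = P_hyd/η = 20.95/0.66 = 31.75 kW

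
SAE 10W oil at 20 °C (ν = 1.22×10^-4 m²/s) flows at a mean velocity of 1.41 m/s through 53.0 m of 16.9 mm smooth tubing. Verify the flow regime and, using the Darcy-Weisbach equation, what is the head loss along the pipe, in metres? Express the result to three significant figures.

Re = VD/ν = 1.41·0.01690/1.22×10^-4 = 195 → laminar (Re < 2300)
f = 64/Re = 0.3277
h_f = f(L/D)V²/(2g) = 0.3277·(53.0/0.01690)·1.41²/(2·9.81) = 104.1 m

h_f ≈ 104 m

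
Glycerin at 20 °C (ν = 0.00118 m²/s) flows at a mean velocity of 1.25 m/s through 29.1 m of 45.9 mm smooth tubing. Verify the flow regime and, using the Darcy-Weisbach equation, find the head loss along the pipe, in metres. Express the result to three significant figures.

h_f ≈ 66.5 m

Re = VD/ν = 1.25·0.04590/0.00118 = 48.6 → laminar (Re < 2300)
f = 64/Re = 1.316
h_f = f(L/D)V²/(2g) = 1.316·(29.1/0.04590)·1.25²/(2·9.81) = 66.46 m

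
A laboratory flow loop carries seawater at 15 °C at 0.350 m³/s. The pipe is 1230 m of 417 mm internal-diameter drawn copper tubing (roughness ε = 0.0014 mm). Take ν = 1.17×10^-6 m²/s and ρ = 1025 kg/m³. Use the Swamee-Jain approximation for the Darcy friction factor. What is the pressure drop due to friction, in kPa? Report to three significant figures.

V = 4Q/(πD²) = 4·0.350/(π·0.417²) = 2.563 m/s
Re = VD/ν = 2.563·0.417/1.17×10^-6 = 9.13×10^5 → turbulent
ε/D = 0.0014/417 = 3.36×10^-6
Swamee-Jain: f = 0.01187
h_f = f(L/D)V²/(2g) = 0.01187·(1230/0.417)·2.563²/(2·9.81) = 11.72 m
Δp = ρg·h_f = 1025·9.81·11.72 = 117.8 kPa

Δp ≈ 118 kPa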